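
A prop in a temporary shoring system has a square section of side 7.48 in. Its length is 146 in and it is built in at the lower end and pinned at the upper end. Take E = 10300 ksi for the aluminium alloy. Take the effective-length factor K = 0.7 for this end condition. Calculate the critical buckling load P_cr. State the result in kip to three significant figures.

I = a⁴/12 = 7.48⁴/12 = 260.9 in⁴
Effective length L_e = K·L = 0.7 × 146 = 102.2 in
P_cr = π²EI / L_e² = π² × 10300×10³ × 260.9 / 102.2² = 2.539×10^6 lb

P_cr ≈ 2540 kip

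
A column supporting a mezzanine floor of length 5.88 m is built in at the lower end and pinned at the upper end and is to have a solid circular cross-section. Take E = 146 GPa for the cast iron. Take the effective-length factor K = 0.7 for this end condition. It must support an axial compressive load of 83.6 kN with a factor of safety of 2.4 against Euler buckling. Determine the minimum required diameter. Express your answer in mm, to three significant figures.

Required P_cr = n·P = 2.4 × 83.6 = 200.6 kN
L_e = K·L = 0.7 × 5.88 = 4.116 m
Required I = P_cr·L_e²/(π²E) = 2.006×10^5 × 4.116² / (π² × 1.46×10^11) = 2.359×10^-6 m⁴
I_req = 2.359×10^6 mm⁴
Solid circle: I = πd⁴/64  ⇒  d = (64I/π)^(1/4) = (64×2.359×10^6/π)^(1/4) = 83.3 mm

d ≈ 83.3 mm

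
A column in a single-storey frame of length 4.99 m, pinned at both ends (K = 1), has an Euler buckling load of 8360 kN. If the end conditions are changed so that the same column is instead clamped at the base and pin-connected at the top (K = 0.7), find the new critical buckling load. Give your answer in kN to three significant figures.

P_cr ∝ 1/K², so P_cr,new = P_cr,old × (K_old/K_new)² = 8360 × (1/0.7)²
= 8360 × 2.041 = 17100 kN

P_cr ≈ 17100 kN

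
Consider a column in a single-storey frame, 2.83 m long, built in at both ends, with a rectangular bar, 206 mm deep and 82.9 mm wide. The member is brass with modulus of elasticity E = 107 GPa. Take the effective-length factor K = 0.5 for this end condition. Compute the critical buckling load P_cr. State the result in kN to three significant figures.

Buckling occurs about the weak axis: I_min = h·b³/12 with b = 82.9 mm (the shorter side).
I_min = 206×82.9³/12 = 9.780×10^6 mm⁴
I = 9.780×10^6 mm⁴ = 9.780×10^-6 m⁴
Effective length L_e = K·L = 0.5 × 2.83 = 1.415 m
P_cr = π²EI / L_e² = π² × 107×10⁹ × 9.780×10^-6 / 1.415² = 5.158×10^6 N

P_cr ≈ 5160 kN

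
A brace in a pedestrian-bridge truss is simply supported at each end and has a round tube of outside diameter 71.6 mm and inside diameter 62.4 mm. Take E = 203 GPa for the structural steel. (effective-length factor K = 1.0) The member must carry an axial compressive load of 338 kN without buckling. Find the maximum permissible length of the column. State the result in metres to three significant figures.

L_max ≈ 1.80 m

d_o = 71.6 mm, d_i = 62.4 mm
I = π(d_o⁴ − d_i⁴)/64 = π(71.6⁴ − 62.40⁴)/64 = 5.459×10^5 mm⁴
I = 5.459×10^-7 m⁴
At the buckling limit P_cr = P = 3.380×10^5 N
From P_cr = π²EI/(K·L)²:  L = (1/K)·√(π²EI/P_cr) = (1/1)·√(π²×2.03×10^11×5.459×10^-7/3.380×10^5)
L = 1.80 m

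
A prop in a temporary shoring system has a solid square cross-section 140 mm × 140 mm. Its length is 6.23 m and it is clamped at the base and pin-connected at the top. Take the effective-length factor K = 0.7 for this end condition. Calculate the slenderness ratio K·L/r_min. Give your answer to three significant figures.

λ ≈ 108

I = a⁴/12 = 140⁴/12 = 3.201×10^7 mm⁴
A = 1.960×10^4 mm²;  r_min = √(I/A) = √(3.201×10^7/1.960×10^4) = 40.41 mm
L_e = K·L = 0.7 × 6.23 m = 4.361 m = 4361.0 mm
λ = L_e / r_min = 4361.0 / 40.41 = 108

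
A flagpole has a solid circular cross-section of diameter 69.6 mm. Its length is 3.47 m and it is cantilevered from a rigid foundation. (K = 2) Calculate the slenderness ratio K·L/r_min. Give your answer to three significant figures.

I = πd⁴/64 = π×69.6⁴/64 = 1.152×10^6 mm⁴
A = 3.805×10^3 mm²;  r_min = √(I/A) = √(1.152×10^6/3.805×10^3) = 17.40 mm
L_e = K·L = 2 × 3.47 m = 6.940 m = 6940.0 mm
λ = L_e / r_min = 6940.0 / 17.40 = 399

λ ≈ 399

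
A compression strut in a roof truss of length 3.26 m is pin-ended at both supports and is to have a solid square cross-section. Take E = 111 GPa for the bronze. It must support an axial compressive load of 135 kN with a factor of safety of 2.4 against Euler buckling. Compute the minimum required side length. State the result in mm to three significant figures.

Required P_cr = n·P = 2.4 × 135 = 324.0 kN
L_e = K·L = 1 × 3.26 = 3.260 m
Required I = P_cr·L_e²/(π²E) = 3.240×10^5 × 3.260² / (π² × 1.11×10^11) = 3.143×10^-6 m⁴
I_req = 3.143×10^6 mm⁴
Solid square: I = a⁴/12  ⇒  a = (12I)^(1/4) = (12×3.143×10^6)^(1/4) = 78.4 mm

a ≈ 78.4 mm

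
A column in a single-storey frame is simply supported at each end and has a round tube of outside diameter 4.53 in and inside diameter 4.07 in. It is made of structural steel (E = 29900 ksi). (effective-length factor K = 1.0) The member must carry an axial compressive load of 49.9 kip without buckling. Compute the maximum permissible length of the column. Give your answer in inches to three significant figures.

d_o = 4.53 in, d_i = 4.07 in
I = π(d_o⁴ − d_i⁴)/64 = π(4.53⁴ − 4.070⁴)/64 = 7.202 in⁴
At the buckling limit P_cr = P = 4.990×10^4 lb
From P_cr = π²EI/(K·L)²:  L = (1/K)·√(π²EI/P_cr) = (1/1)·√(π²×2.99×10^7×7.202/4.990×10^4)
L = 206 in

L_max ≈ 206 in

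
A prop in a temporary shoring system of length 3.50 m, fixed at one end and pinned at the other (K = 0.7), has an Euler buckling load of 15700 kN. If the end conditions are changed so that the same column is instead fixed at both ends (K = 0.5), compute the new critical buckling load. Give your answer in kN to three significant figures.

P_cr ∝ 1/K², so P_cr,new = P_cr,old × (K_old/K_new)² = 15700 × (0.7/0.5)²
= 15700 × 1.960 = 30800 kN

P_cr ≈ 30800 kN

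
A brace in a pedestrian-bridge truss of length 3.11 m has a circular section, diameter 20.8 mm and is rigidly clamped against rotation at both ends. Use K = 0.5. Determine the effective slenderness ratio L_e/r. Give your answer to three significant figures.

λ ≈ 299

For a solid circle r = d/4 = 20.8/4 = 5.200 mm
L_e = K·L = 0.5 × 3.11 m = 1.555 m = 1555.0 mm
λ = L_e / r_min = 1555.0 / 5.200 = 299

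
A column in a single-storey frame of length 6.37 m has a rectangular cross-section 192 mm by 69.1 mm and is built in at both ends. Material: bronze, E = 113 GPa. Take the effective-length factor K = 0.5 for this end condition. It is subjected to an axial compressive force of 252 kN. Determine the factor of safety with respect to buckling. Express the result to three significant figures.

Buckling occurs about the weak axis: I_min = h·b³/12 with b = 69.1 mm (the shorter side).
I_min = 192×69.1³/12 = 5.279×10^6 mm⁴
I = 5.279×10^6 mm⁴ = 5.279×10^-6 m⁴
Effective length L_e = K·L = 0.5 × 6.37 = 3.185 m
P_cr = π²EI / L_e² = π² × 113×10⁹ × 5.279×10^-6 / 3.185² = 5.804×10^5 N
Factor of safety n = P_cr / P = 580.38 / 252 = 2.30

n ≈ 2.30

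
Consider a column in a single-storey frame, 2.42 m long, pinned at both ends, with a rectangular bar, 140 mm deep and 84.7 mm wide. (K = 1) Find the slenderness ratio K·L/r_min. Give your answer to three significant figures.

Buckling occurs about the weak axis: I_min = h·b³/12 with b = 84.7 mm (the shorter side).
I_min = 140×84.7³/12 = 7.089×10^6 mm⁴
A = 1.186×10^4 mm²;  r_min = √(I/A) = √(7.089×10^6/1.186×10^4) = 24.45 mm
L_e = K·L = 1 × 2.42 m = 2.420 m = 2420.0 mm
λ = L_e / r_min = 2420.0 / 24.45 = 99.0

λ ≈ 99.0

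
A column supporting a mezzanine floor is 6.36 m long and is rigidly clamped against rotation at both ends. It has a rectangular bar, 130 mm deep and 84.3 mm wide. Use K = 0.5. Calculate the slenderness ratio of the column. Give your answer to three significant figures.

λ ≈ 131

For a rectangle r_min = b/√12 = 84.3/√12 = 24.34 mm
L_e = K·L = 0.5 × 6.36 m = 3.180 m = 3180.0 mm
λ = L_e / r_min = 3180.0 / 24.34 = 131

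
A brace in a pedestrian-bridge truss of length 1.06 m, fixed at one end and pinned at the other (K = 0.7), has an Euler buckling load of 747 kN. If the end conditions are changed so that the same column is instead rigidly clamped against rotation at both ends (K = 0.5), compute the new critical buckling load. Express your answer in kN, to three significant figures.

P_cr ≈ 1460 kN

P_cr ∝ 1/K², so P_cr,new = P_cr,old × (K_old/K_new)² = 747 × (0.7/0.5)²
= 747 × 1.960 = 1460 kN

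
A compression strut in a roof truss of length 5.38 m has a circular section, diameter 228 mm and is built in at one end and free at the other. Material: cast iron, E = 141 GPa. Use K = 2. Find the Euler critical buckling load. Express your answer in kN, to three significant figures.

I = πd⁴/64 = π×228⁴/64 = 1.327×10^8 mm⁴
I = 1.327×10^8 mm⁴ = 1.327×10^-4 m⁴
Effective length L_e = K·L = 2 × 5.38 = 10.76 m
P_cr = π²EI / L_e² = π² × 141×10⁹ × 1.327×10^-4 / 10.76² = 1.594×10^6 N

P_cr ≈ 1590 kN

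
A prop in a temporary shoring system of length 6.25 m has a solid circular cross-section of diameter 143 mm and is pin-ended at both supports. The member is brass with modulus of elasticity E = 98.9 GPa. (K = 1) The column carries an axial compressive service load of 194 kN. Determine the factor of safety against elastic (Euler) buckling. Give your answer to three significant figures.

n ≈ 2.64

I = πd⁴/64 = π×143⁴/64 = 2.053×10^7 mm⁴
I = 2.053×10^7 mm⁴ = 2.053×10^-5 m⁴
Effective length L_e = K·L = 1 × 6.25 = 6.250 m
P_cr = π²EI / L_e² = π² × 98.9×10⁹ × 2.053×10^-5 / 6.250² = 5.129×10^5 N
Factor of safety n = P_cr / P = 512.92 / 194 = 2.64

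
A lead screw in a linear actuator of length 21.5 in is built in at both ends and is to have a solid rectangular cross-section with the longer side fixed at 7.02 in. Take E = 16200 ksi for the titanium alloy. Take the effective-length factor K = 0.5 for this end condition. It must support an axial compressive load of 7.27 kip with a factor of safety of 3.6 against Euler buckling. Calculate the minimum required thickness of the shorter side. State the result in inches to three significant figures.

Required P_cr = n·P = 3.6 × 7.27 = 26.17 kip
L_e = K·L = 0.5 × 21.5 = 10.75 in
Required I = P_cr·L_e²/(π²E) = 2.617×10^4 × 10.75² / (π² × 1.62×10^7) = 1.892×10^-2 in⁴
Rectangle, weak axis: I_min = h·b³/12 with h = 7.02 in fixed  ⇒  b = (12I/h)^(1/3) = 0.319 in

b ≈ 0.319 in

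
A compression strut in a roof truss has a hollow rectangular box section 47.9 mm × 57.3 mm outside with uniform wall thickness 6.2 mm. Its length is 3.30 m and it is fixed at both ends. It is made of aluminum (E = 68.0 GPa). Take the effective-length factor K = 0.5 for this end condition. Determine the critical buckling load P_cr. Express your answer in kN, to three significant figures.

Inner dimensions: h_i = 57.3 − 2×6.2 = 44.90 mm, b_i = 47.9 − 2×6.2 = 35.50 mm
Weak-axis I_min = (h_o·b_o³ − h_i·b_i³)/12 with b_o = 47.9, b_i = 35.50 mm (shorter outer/inner sides).
I_min = (57.3×47.9³ − 44.90×35.50³)/12 = 3.574×10^5 mm⁴
I = 3.574×10^5 mm⁴ = 3.574×10^-7 m⁴
Effective length L_e = K·L = 0.5 × 3.30 = 1.650 m
P_cr = π²EI / L_e² = π² × 68.0×10⁹ × 3.574×10^-7 / 1.650² = 8.810×10^4 N

P_cr ≈ 88.1 kN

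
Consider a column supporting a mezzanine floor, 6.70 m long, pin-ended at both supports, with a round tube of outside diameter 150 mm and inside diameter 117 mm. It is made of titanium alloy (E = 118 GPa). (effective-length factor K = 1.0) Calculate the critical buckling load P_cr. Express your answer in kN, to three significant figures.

d_o = 150 mm, d_i = 117 mm
I = π(d_o⁴ − d_i⁴)/64 = π(150⁴ − 117.0⁴)/64 = 1.565×10^7 mm⁴
I = 1.565×10^7 mm⁴ = 1.565×10^-5 m⁴
Effective length L_e = K·L = 1 × 6.70 = 6.700 m
P_cr = π²EI / L_e² = π² × 118×10⁹ × 1.565×10^-5 / 6.700² = 4.061×10^5 N

P_cr ≈ 406 kN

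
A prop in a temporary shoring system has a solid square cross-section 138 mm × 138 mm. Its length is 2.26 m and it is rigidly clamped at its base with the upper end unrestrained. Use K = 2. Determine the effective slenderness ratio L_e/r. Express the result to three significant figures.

For a square r = a/√12 = 138/√12 = 39.84 mm
L_e = K·L = 2 × 2.26 m = 4.520 m = 4520.0 mm
λ = L_e / r_min = 4520.0 / 39.84 = 113

λ ≈ 113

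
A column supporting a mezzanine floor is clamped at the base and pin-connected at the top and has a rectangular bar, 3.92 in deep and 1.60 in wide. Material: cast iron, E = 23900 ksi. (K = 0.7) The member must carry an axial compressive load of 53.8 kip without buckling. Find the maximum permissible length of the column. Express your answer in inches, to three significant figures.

Buckling occurs about the weak axis: I_min = h·b³/12 with b = 1.60 in (the shorter side).
I_min = 3.92×1.60³/12 = 1.338 in⁴
At the buckling limit P_cr = P = 5.380×10^4 lb
From P_cr = π²EI/(K·L)²:  L = (1/K)·√(π²EI/P_cr) = (1/0.7)·√(π²×2.39×10^7×1.338/5.380×10^4)
L = 109 in

L_max ≈ 109 in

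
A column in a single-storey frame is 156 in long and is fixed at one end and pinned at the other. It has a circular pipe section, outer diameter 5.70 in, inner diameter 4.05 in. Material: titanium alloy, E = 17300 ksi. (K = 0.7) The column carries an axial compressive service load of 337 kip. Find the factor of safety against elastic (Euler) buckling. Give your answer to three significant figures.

n ≈ 1.64

d_o = 5.70 in, d_i = 4.05 in
I = π(d_o⁴ − d_i⁴)/64 = π(5.70⁴ − 4.050⁴)/64 = 38.61 in⁴
Effective length L_e = K·L = 0.7 × 156 = 109.2 in
P_cr = π²EI / L_e² = π² × 17300×10³ × 38.61 / 109.2² = 5.528×10^5 lb
Factor of safety n = P_cr / P = 552.84 / 337 = 1.64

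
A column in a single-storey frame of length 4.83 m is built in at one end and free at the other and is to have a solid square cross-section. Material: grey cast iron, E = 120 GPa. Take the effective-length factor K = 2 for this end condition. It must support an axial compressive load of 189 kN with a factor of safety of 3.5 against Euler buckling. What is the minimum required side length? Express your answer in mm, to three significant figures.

Required P_cr = n·P = 3.5 × 189 = 661.5 kN
L_e = K·L = 2 × 4.83 = 9.660 m
Required I = P_cr·L_e²/(π²E) = 6.615×10^5 × 9.660² / (π² × 1.20×10^11) = 5.212×10^-5 m⁴
I_req = 5.212×10^7 mm⁴
Solid square: I = a⁴/12  ⇒  a = (12I)^(1/4) = (12×5.212×10^7)^(1/4) = 158 mm

a ≈ 158 mm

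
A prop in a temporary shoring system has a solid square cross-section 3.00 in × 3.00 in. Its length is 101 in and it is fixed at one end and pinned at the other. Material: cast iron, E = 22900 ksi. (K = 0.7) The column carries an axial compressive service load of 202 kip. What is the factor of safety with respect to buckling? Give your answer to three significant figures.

n ≈ 1.51

I = a⁴/12 = 3.00⁴/12 = 6.750 in⁴
Effective length L_e = K·L = 0.7 × 101 = 70.70 in
P_cr = π²EI / L_e² = π² × 22900×10³ × 6.750 / 70.70² = 3.052×10^5 lb
Factor of safety n = P_cr / P = 305.21 / 202 = 1.51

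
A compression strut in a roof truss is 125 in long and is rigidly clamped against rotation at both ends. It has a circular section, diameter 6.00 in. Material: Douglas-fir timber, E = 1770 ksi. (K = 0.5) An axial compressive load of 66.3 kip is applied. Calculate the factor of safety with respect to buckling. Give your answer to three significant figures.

I = πd⁴/64 = π×6.00⁴/64 = 63.62 in⁴
Effective length L_e = K·L = 0.5 × 125 = 62.50 in
P_cr = π²EI / L_e² = π² × 1770×10³ × 63.62 / 62.50² = 2.845×10^5 lb
Factor of safety n = P_cr / P = 284.50 / 66.3 = 4.29

n ≈ 4.29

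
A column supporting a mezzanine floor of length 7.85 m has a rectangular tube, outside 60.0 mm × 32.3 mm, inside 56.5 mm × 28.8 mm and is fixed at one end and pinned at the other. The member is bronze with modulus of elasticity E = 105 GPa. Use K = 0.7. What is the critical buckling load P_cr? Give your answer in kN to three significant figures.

Weak-axis I_min = (h_o·b_o³ − h_i·b_i³)/12 with b_o = 32.3, b_i = 28.80 mm (shorter outer/inner sides).
I_min = (60.0×32.3³ − 56.50×28.80³)/12 = 5.602×10^4 mm⁴
I = 5.602×10^4 mm⁴ = 5.602×10^-8 m⁴
Effective length L_e = K·L = 0.7 × 7.85 = 5.495 m
P_cr = π²EI / L_e² = π² × 105×10⁹ × 5.602×10^-8 / 5.495² = 1.923×10^3 N

P_cr ≈ 1.92 kN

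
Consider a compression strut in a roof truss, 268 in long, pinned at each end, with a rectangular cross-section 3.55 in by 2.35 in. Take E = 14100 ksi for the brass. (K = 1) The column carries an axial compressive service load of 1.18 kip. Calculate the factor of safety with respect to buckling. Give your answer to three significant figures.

n ≈ 6.30

Buckling occurs about the weak axis: I_min = h·b³/12 with b = 2.35 in (the shorter side).
I_min = 3.55×2.35³/12 = 3.839 in⁴
Effective length L_e = K·L = 1 × 268 = 268.0 in
P_cr = π²EI / L_e² = π² × 14100×10³ × 3.839 / 268.0² = 7.439×10^3 lb
Factor of safety n = P_cr / P = 7.4388 / 1.18 = 6.30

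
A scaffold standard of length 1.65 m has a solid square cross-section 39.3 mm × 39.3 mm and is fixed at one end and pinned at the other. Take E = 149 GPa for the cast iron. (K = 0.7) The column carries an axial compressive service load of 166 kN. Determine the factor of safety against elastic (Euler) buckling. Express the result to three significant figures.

n ≈ 1.32

I = a⁴/12 = 39.3⁴/12 = 1.988×10^5 mm⁴
I = 1.988×10^5 mm⁴ = 1.988×10^-7 m⁴
Effective length L_e = K·L = 0.7 × 1.65 = 1.155 m
P_cr = π²EI / L_e² = π² × 149×10⁹ × 1.988×10^-7 / 1.155² = 2.191×10^5 N
Factor of safety n = P_cr / P = 219.13 / 166 = 1.32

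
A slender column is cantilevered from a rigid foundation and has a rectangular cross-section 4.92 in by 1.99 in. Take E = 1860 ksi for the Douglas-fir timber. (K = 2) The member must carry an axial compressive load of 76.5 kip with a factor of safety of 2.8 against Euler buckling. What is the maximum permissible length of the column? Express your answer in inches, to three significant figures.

L_max ≈ 8.32 in

Buckling occurs about the weak axis: I_min = h·b³/12 with b = 1.99 in (the shorter side).
I_min = 4.92×1.99³/12 = 3.231 in⁴
Required critical load P_cr = n·P = 2.8 × 76.5 = 214.2 kip = 2.142×10^5 lb
From P_cr = π²EI/(K·L)²:  L = (1/K)·√(π²EI/P_cr) = (1/2)·√(π²×1.86×10^6×3.231/2.142×10^5)
L = 8.32 in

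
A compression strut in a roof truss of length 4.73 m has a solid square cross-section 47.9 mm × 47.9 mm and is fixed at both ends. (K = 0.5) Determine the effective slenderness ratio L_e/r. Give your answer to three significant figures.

λ ≈ 171

For a square r = a/√12 = 47.9/√12 = 13.83 mm
L_e = K·L = 0.5 × 4.73 m = 2.365 m = 2365.0 mm
λ = L_e / r_min = 2365.0 / 13.83 = 171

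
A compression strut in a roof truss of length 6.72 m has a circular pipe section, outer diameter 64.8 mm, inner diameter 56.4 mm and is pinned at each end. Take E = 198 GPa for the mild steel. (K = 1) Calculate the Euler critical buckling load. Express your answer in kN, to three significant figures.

P_cr ≈ 16.0 kN

d_o = 64.8 mm, d_i = 56.4 mm
I = π(d_o⁴ − d_i⁴)/64 = π(64.8⁴ − 56.40⁴)/64 = 3.688×10^5 mm⁴
I = 3.688×10^5 mm⁴ = 3.688×10^-7 m⁴
Effective length L_e = K·L = 1 × 6.72 = 6.720 m
P_cr = π²EI / L_e² = π² × 198×10⁹ × 3.688×10^-7 / 6.720² = 1.596×10^4 N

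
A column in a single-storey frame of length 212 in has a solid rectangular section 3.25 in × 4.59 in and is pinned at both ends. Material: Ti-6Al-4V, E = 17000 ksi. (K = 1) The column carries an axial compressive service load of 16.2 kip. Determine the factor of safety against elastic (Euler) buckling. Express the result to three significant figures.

n ≈ 3.03

Buckling occurs about the weak axis: I_min = h·b³/12 with b = 3.25 in (the shorter side).
I_min = 4.59×3.25³/12 = 13.13 in⁴
Effective length L_e = K·L = 1 × 212 = 212.0 in
P_cr = π²EI / L_e² = π² × 17000×10³ × 13.13 / 212.0² = 4.902×10^4 lb
Factor of safety n = P_cr / P = 49.018 / 16.2 = 3.03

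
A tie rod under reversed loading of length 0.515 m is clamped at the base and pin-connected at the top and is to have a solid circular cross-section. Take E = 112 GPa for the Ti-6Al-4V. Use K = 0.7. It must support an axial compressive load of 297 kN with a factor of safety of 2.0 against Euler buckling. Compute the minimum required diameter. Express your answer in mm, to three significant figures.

d ≈ 34.5 mm

Required P_cr = n·P = 2.0 × 297 = 594.0 kN
L_e = K·L = 0.7 × 0.515 = 0.3605 m
Required I = P_cr·L_e²/(π²E) = 5.940×10^5 × 0.3605² / (π² × 1.12×10^11) = 6.984×10^-8 m⁴
I_req = 6.984×10^4 mm⁴
Solid circle: I = πd⁴/64  ⇒  d = (64I/π)^(1/4) = (64×6.984×10^4/π)^(1/4) = 34.5 mm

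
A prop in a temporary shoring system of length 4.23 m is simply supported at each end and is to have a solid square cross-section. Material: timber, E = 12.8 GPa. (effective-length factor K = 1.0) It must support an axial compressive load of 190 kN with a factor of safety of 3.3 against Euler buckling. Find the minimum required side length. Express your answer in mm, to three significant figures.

a ≈ 181 mm

Required P_cr = n·P = 3.3 × 190 = 627.0 kN
L_e = K·L = 1 × 4.23 = 4.230 m
Required I = P_cr·L_e²/(π²E) = 6.270×10^5 × 4.230² / (π² × 1.28×10^10) = 8.881×10^-5 m⁴
I_req = 8.881×10^7 mm⁴
Solid square: I = a⁴/12  ⇒  a = (12I)^(1/4) = (12×8.881×10^7)^(1/4) = 181 mm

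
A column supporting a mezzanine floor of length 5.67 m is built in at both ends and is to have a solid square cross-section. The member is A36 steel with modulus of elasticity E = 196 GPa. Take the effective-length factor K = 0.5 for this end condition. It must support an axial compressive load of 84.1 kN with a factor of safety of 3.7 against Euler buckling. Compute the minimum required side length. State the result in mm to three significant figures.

a ≈ 62.8 mm

Required P_cr = n·P = 3.7 × 84.1 = 311.2 kN
L_e = K·L = 0.5 × 5.67 = 2.835 m
Required I = P_cr·L_e²/(π²E) = 3.112×10^5 × 2.835² / (π² × 1.96×10^11) = 1.293×10^-6 m⁴
I_req = 1.293×10^6 mm⁴
Solid square: I = a⁴/12  ⇒  a = (12I)^(1/4) = (12×1.293×10^6)^(1/4) = 62.8 mm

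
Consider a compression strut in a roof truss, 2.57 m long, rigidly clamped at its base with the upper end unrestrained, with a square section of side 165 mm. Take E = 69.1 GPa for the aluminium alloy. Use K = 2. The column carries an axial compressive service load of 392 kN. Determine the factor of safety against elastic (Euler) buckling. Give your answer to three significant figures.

I = a⁴/12 = 165⁴/12 = 6.177×10^7 mm⁴
I = 6.177×10^7 mm⁴ = 6.177×10^-5 m⁴
Effective length L_e = K·L = 2 × 2.57 = 5.140 m
P_cr = π²EI / L_e² = π² × 69.1×10⁹ × 6.177×10^-5 / 5.140² = 1.594×10^6 N
Factor of safety n = P_cr / P = 1594.4 / 392 = 4.07

n ≈ 4.07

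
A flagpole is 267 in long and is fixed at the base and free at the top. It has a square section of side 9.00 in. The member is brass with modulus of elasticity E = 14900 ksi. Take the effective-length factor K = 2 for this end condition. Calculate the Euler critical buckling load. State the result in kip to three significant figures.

I = a⁴/12 = 9.00⁴/12 = 546.8 in⁴
Effective length L_e = K·L = 2 × 267 = 534.0 in
P_cr = π²EI / L_e² = π² × 14900×10³ × 546.8 / 534.0² = 2.820×10^5 lb

P_cr ≈ 282 kip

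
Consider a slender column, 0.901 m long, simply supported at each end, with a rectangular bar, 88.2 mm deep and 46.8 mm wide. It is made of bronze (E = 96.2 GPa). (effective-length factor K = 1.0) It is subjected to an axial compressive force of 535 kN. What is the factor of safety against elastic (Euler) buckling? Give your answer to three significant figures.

n ≈ 1.65

Buckling occurs about the weak axis: I_min = h·b³/12 with b = 46.8 mm (the shorter side).
I_min = 88.2×46.8³/12 = 7.534×10^5 mm⁴
I = 7.534×10^5 mm⁴ = 7.534×10^-7 m⁴
Effective length L_e = K·L = 1 × 0.901 = 0.9010 m
P_cr = π²EI / L_e² = π² × 96.2×10⁹ × 7.534×10^-7 / 0.9010² = 8.812×10^5 N
Factor of safety n = P_cr / P = 881.15 / 535 = 1.65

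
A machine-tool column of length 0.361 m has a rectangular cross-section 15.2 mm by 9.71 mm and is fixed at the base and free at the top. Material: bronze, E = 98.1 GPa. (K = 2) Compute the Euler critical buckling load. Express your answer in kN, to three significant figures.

Buckling occurs about the weak axis: I_min = h·b³/12 with b = 9.71 mm (the shorter side).
I_min = 15.2×9.71³/12 = 1.160×10^3 mm⁴
I = 1.160×10^3 mm⁴ = 1.160×10^-9 m⁴
Effective length L_e = K·L = 2 × 0.361 = 0.7220 m
P_cr = π²EI / L_e² = π² × 98.1×10⁹ × 1.160×10^-9 / 0.7220² = 2.154×10^3 N

P_cr ≈ 2.15 kN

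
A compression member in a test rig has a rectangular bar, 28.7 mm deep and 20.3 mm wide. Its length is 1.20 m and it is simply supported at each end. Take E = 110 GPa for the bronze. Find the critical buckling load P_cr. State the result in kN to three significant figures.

Buckling occurs about the weak axis: I_min = h·b³/12 with b = 20.3 mm (the shorter side).
I_min = 28.7×20.3³/12 = 2.001×10^4 mm⁴
I = 2.001×10^4 mm⁴ = 2.001×10^-8 m⁴
Effective length L_e = K·L = 1 × 1.20 = 1.200 m
P_cr = π²EI / L_e² = π² × 110×10⁹ × 2.001×10^-8 / 1.200² = 1.508×10^4 N

P_cr ≈ 15.1 kN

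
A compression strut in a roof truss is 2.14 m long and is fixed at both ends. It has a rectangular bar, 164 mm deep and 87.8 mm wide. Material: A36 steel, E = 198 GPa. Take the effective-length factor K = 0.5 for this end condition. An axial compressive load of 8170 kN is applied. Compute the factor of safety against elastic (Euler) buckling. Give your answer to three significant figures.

Buckling occurs about the weak axis: I_min = h·b³/12 with b = 87.8 mm (the shorter side).
I_min = 164×87.8³/12 = 9.250×10^6 mm⁴
I = 9.250×10^6 mm⁴ = 9.250×10^-6 m⁴
Effective length L_e = K·L = 0.5 × 2.14 = 1.070 m
P_cr = π²EI / L_e² = π² × 198×10⁹ × 9.250×10^-6 / 1.070² = 1.579×10^7 N
Factor of safety n = P_cr / P = 15789 / 8170 = 1.93

n ≈ 1.93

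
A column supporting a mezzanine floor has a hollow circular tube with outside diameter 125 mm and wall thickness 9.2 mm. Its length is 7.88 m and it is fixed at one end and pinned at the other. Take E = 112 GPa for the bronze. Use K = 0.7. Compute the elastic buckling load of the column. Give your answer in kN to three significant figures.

P_cr ≈ 205 kN

Inner diameter d_i = 125 − 2×9.2 = 106.6 mm
I = π(d_o⁴ − d_i⁴)/64 = π(125⁴ − 106.6⁴)/64 = 5.646×10^6 mm⁴
I = 5.646×10^6 mm⁴ = 5.646×10^-6 m⁴
Effective length L_e = K·L = 0.7 × 7.88 = 5.516 m
P_cr = π²EI / L_e² = π² × 112×10⁹ × 5.646×10^-6 / 5.516² = 2.051×10^5 N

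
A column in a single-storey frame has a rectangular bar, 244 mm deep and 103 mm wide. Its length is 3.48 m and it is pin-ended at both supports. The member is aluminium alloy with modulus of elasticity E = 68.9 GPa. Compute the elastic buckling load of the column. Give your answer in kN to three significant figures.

P_cr ≈ 1250 kN

Buckling occurs about the weak axis: I_min = h·b³/12 with b = 103 mm (the shorter side).
I_min = 244×103³/12 = 2.222×10^7 mm⁴
I = 2.222×10^7 mm⁴ = 2.222×10^-5 m⁴
Effective length L_e = K·L = 1 × 3.48 = 3.480 m
P_cr = π²EI / L_e² = π² × 68.9×10⁹ × 2.222×10^-5 / 3.480² = 1.248×10^6 N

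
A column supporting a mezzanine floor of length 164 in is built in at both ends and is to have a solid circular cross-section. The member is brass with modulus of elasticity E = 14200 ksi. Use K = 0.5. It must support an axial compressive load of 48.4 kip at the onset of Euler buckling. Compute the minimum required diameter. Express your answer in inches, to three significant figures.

d ≈ 2.62 in

L_e = K·L = 0.5 × 164 = 82.00 in
Required I = P_cr·L_e²/(π²E) = 4.840×10^4 × 82.00² / (π² × 1.42×10^7) = 2.322 in⁴
Solid circle: I = πd⁴/64  ⇒  d = (64I/π)^(1/4) = (64×2.322/π)^(1/4) = 2.62 in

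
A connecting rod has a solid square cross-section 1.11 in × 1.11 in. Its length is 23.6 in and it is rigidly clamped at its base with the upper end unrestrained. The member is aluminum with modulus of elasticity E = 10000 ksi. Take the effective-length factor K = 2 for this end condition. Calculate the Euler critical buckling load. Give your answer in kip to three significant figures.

I = a⁴/12 = 1.11⁴/12 = 0.1265 in⁴
Effective length L_e = K·L = 2 × 23.6 = 47.20 in
P_cr = π²EI / L_e² = π² × 10000×10³ × 0.1265 / 47.20² = 5.604×10^3 lb

P_cr ≈ 5.60 kip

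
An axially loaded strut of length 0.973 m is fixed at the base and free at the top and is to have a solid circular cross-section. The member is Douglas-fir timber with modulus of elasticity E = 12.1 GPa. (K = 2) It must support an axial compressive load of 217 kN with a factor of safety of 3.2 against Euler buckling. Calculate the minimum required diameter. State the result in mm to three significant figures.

d ≈ 146 mm

Required P_cr = n·P = 3.2 × 217 = 694.4 kN
L_e = K·L = 2 × 0.973 = 1.946 m
Required I = P_cr·L_e²/(π²E) = 6.944×10^5 × 1.946² / (π² × 1.21×10^10) = 2.202×10^-5 m⁴
I_req = 2.202×10^7 mm⁴
Solid circle: I = πd⁴/64  ⇒  d = (64I/π)^(1/4) = (64×2.202×10^7/π)^(1/4) = 146 mm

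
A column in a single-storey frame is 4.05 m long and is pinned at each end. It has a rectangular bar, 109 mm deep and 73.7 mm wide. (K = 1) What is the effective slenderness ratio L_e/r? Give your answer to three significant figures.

λ ≈ 190

Buckling occurs about the weak axis: I_min = h·b³/12 with b = 73.7 mm (the shorter side).
I_min = 109×73.7³/12 = 3.636×10^6 mm⁴
A = 8.033×10^3 mm²;  r_min = √(I/A) = √(3.636×10^6/8.033×10^3) = 21.28 mm
L_e = K·L = 1 × 4.05 m = 4.050 m = 4050.0 mm
λ = L_e / r_min = 4050.0 / 21.28 = 190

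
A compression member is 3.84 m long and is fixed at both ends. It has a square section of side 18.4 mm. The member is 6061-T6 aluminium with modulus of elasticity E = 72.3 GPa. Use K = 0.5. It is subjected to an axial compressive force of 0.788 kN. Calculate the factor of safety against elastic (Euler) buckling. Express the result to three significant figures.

I = a⁴/12 = 18.4⁴/12 = 9.552×10^3 mm⁴
I = 9.552×10^3 mm⁴ = 9.552×10^-9 m⁴
Effective length L_e = K·L = 0.5 × 3.84 = 1.920 m
P_cr = π²EI / L_e² = π² × 72.3×10⁹ × 9.552×10^-9 / 1.920² = 1.849×10^3 N
Factor of safety n = P_cr / P = 1.8490 / 0.788 = 2.35

n ≈ 2.35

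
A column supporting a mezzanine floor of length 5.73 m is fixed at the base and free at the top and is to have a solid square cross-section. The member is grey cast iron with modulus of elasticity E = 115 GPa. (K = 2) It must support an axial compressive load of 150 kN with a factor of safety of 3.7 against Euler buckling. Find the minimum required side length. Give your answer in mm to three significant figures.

a ≈ 167 mm

Required P_cr = n·P = 3.7 × 150 = 555.0 kN
L_e = K·L = 2 × 5.73 = 11.46 m
Required I = P_cr·L_e²/(π²E) = 5.550×10^5 × 11.46² / (π² × 1.15×10^11) = 6.422×10^-5 m⁴
I_req = 6.422×10^7 mm⁴
Solid square: I = a⁴/12  ⇒  a = (12I)^(1/4) = (12×6.422×10^7)^(1/4) = 167 mm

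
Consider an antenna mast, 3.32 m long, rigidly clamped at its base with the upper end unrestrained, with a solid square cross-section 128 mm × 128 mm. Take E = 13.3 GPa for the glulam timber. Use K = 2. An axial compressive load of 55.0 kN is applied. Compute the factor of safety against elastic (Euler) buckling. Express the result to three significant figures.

I = a⁴/12 = 128⁴/12 = 2.237×10^7 mm⁴
I = 2.237×10^7 mm⁴ = 2.237×10^-5 m⁴
Effective length L_e = K·L = 2 × 3.32 = 6.640 m
P_cr = π²EI / L_e² = π² × 13.3×10⁹ × 2.237×10^-5 / 6.640² = 6.660×10^4 N
Factor of safety n = P_cr / P = 66.600 / 55.0 = 1.21

n ≈ 1.21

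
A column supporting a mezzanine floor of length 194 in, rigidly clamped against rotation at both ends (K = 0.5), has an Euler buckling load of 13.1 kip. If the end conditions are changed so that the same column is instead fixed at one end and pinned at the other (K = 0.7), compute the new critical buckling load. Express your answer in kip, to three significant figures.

P_cr ∝ 1/K², so P_cr,new = P_cr,old × (K_old/K_new)² = 13.1 × (0.5/0.7)²
= 13.1 × 0.5102 = 6.68 kip

P_cr ≈ 6.68 kip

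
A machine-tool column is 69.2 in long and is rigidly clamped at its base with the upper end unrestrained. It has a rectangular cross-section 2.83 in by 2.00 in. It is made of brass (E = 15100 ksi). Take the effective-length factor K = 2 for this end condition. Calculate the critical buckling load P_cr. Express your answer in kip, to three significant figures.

Buckling occurs about the weak axis: I_min = h·b³/12 with b = 2.00 in (the shorter side).
I_min = 2.83×2.00³/12 = 1.887 in⁴
Effective length L_e = K·L = 2 × 69.2 = 138.4 in
P_cr = π²EI / L_e² = π² × 15100×10³ × 1.887 / 138.4² = 1.468×10^4 lb

P_cr ≈ 14.7 kip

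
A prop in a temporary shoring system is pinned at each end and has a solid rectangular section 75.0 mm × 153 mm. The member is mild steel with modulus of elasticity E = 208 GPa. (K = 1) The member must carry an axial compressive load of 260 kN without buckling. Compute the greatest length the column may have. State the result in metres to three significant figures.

Buckling occurs about the weak axis: I_min = h·b³/12 with b = 75.0 mm (the shorter side).
I_min = 153×75.0³/12 = 5.379×10^6 mm⁴
I = 5.379×10^-6 m⁴
At the buckling limit P_cr = P = 2.600×10^5 N
From P_cr = π²EI/(K·L)²:  L = (1/K)·√(π²EI/P_cr) = (1/1)·√(π²×2.08×10^11×5.379×10^-6/2.600×10^5)
L = 6.52 m

L_max ≈ 6.52 m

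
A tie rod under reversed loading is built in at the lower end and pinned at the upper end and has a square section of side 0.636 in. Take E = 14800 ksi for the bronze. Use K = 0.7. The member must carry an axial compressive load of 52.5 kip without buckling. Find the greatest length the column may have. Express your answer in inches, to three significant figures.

I = a⁴/12 = 0.636⁴/12 = 1.363×10^-2 in⁴
At the buckling limit P_cr = P = 5.250×10^4 lb
From P_cr = π²EI/(K·L)²:  L = (1/K)·√(π²EI/P_cr) = (1/0.7)·√(π²×1.48×10^7×1.363×10^-2/5.250×10^4)
L = 8.80 in

L_max ≈ 8.80 in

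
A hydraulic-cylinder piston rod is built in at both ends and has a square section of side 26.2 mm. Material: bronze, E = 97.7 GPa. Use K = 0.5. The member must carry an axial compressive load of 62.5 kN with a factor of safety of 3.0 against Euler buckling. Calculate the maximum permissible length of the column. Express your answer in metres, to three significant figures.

L_max ≈ 0.899 m

I = a⁴/12 = 26.2⁴/12 = 3.927×10^4 mm⁴
I = 3.927×10^-8 m⁴
Required critical load P_cr = n·P = 3.0 × 62.5 = 187.5 kN = 1.875×10^5 N
From P_cr = π²EI/(K·L)²:  L = (1/K)·√(π²EI/P_cr) = (1/0.5)·√(π²×9.77×10^10×3.927×10^-8/1.875×10^5)
L = 0.899 m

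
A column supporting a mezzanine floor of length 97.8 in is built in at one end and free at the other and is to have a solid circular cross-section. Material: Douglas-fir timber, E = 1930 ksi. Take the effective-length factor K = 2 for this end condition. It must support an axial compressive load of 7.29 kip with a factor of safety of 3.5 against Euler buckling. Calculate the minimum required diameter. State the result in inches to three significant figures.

Required P_cr = n·P = 3.5 × 7.29 = 25.52 kip
L_e = K·L = 2 × 97.8 = 195.6 in
Required I = P_cr·L_e²/(π²E) = 2.551×10^4 × 195.6² / (π² × 1.93×10^6) = 51.25 in⁴
Solid circle: I = πd⁴/64  ⇒  d = (64I/π)^(1/4) = (64×51.25/π)^(1/4) = 5.68 in

d ≈ 5.68 in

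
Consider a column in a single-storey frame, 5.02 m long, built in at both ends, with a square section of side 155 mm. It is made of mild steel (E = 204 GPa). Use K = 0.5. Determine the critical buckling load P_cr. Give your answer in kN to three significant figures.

P_cr ≈ 15400 kN

I = a⁴/12 = 155⁴/12 = 4.810×10^7 mm⁴
I = 4.810×10^7 mm⁴ = 4.810×10^-5 m⁴
Effective length L_e = K·L = 0.5 × 5.02 = 2.510 m
P_cr = π²EI / L_e² = π² × 204×10⁹ × 4.810×10^-5 / 2.510² = 1.537×10^7 N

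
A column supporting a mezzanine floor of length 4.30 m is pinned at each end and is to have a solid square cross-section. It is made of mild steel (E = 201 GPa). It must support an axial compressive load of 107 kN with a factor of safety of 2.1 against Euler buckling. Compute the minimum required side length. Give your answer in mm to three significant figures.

a ≈ 70.8 mm

Required P_cr = n·P = 2.1 × 107 = 224.7 kN
L_e = K·L = 1 × 4.30 = 4.300 m
Required I = P_cr·L_e²/(π²E) = 2.247×10^5 × 4.300² / (π² × 2.01×10^11) = 2.094×10^-6 m⁴
I_req = 2.094×10^6 mm⁴
Solid square: I = a⁴/12  ⇒  a = (12I)^(1/4) = (12×2.094×10^6)^(1/4) = 70.8 mm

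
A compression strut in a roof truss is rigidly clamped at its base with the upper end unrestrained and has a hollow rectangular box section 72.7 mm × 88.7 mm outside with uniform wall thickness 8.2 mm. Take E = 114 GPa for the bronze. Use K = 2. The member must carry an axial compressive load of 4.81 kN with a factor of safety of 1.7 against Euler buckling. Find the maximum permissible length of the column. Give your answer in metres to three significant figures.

L_max ≈ 7.79 m

Inner dimensions: h_i = 88.7 − 2×8.2 = 72.30 mm, b_i = 72.7 − 2×8.2 = 56.30 mm
Weak-axis I_min = (h_o·b_o³ − h_i·b_i³)/12 with b_o = 72.7, b_i = 56.30 mm (shorter outer/inner sides).
I_min = (88.7×72.7³ − 72.30×56.30³)/12 = 1.765×10^6 mm⁴
I = 1.765×10^-6 m⁴
Required critical load P_cr = n·P = 1.7 × 4.81 = 8.177 kN = 8.177×10^3 N
From P_cr = π²EI/(K·L)²:  L = (1/K)·√(π²EI/P_cr) = (1/2)·√(π²×1.14×10^11×1.765×10^-6/8.177×10^3)
L = 7.79 m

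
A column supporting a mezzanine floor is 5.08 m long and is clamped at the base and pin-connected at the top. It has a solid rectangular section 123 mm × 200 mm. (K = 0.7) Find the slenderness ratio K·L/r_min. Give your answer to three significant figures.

Buckling occurs about the weak axis: I_min = h·b³/12 with b = 123 mm (the shorter side).
I_min = 200×123³/12 = 3.101×10^7 mm⁴
A = 2.460×10^4 mm²;  r_min = √(I/A) = √(3.101×10^7/2.460×10^4) = 35.51 mm
L_e = K·L = 0.7 × 5.08 m = 3.556 m = 3556.0 mm
λ = L_e / r_min = 3556.0 / 35.51 = 100

λ ≈ 100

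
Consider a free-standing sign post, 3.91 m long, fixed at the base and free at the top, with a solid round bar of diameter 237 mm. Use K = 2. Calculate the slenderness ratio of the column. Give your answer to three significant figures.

λ ≈ 132

I = πd⁴/64 = π×237⁴/64 = 1.549×10^8 mm⁴
A = 4.412×10^4 mm²;  r_min = √(I/A) = √(1.549×10^8/4.412×10^4) = 59.25 mm
L_e = K·L = 2 × 3.91 m = 7.820 m = 7820.0 mm
λ = L_e / r_min = 7820.0 / 59.25 = 132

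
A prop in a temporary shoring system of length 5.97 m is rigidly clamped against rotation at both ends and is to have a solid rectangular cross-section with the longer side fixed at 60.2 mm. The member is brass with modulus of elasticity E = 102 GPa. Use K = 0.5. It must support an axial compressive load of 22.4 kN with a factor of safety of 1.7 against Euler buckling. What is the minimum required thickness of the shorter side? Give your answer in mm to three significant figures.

Required P_cr = n·P = 1.7 × 22.4 = 38.08 kN
L_e = K·L = 0.5 × 5.97 = 2.985 m
Required I = P_cr·L_e²/(π²E) = 3.808×10^4 × 2.985² / (π² × 1.02×10^11) = 3.370×10^-7 m⁴
I_req = 3.370×10^5 mm⁴
Rectangle, weak axis: I_min = h·b³/12 with h = 60.2 mm fixed  ⇒  b = (12I/h)^(1/3) = 40.7 mm

b ≈ 40.7 mm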